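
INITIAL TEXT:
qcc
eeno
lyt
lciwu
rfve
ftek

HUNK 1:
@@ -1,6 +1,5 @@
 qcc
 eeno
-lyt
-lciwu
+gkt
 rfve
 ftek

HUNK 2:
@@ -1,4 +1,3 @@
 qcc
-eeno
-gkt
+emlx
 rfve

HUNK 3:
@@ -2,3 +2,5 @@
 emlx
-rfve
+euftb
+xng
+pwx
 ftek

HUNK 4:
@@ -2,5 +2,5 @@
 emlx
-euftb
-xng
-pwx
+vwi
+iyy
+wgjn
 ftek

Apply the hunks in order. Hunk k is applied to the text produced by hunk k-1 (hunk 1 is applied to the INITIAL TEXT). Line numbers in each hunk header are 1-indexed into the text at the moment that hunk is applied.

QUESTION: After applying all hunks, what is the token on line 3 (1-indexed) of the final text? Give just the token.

Answer: vwi

Derivation:
Hunk 1: at line 1 remove [lyt,lciwu] add [gkt] -> 5 lines: qcc eeno gkt rfve ftek
Hunk 2: at line 1 remove [eeno,gkt] add [emlx] -> 4 lines: qcc emlx rfve ftek
Hunk 3: at line 2 remove [rfve] add [euftb,xng,pwx] -> 6 lines: qcc emlx euftb xng pwx ftek
Hunk 4: at line 2 remove [euftb,xng,pwx] add [vwi,iyy,wgjn] -> 6 lines: qcc emlx vwi iyy wgjn ftek
Final line 3: vwi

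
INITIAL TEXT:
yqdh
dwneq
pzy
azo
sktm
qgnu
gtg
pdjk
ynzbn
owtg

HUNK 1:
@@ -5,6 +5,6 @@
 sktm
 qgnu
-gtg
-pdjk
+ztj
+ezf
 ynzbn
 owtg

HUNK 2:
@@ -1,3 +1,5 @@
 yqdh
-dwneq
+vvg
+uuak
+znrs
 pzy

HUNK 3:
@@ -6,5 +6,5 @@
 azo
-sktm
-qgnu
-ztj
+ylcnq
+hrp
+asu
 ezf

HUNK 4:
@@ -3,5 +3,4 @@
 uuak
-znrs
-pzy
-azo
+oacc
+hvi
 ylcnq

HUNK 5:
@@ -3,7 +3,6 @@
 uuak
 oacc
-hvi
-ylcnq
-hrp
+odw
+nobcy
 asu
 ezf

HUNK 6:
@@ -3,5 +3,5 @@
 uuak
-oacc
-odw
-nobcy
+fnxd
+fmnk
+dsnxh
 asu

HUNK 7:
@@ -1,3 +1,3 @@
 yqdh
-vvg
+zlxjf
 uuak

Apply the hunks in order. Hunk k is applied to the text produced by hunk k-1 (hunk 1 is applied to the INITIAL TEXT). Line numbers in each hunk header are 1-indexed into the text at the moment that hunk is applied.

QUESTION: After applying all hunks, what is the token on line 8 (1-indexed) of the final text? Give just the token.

Hunk 1: at line 5 remove [gtg,pdjk] add [ztj,ezf] -> 10 lines: yqdh dwneq pzy azo sktm qgnu ztj ezf ynzbn owtg
Hunk 2: at line 1 remove [dwneq] add [vvg,uuak,znrs] -> 12 lines: yqdh vvg uuak znrs pzy azo sktm qgnu ztj ezf ynzbn owtg
Hunk 3: at line 6 remove [sktm,qgnu,ztj] add [ylcnq,hrp,asu] -> 12 lines: yqdh vvg uuak znrs pzy azo ylcnq hrp asu ezf ynzbn owtg
Hunk 4: at line 3 remove [znrs,pzy,azo] add [oacc,hvi] -> 11 lines: yqdh vvg uuak oacc hvi ylcnq hrp asu ezf ynzbn owtg
Hunk 5: at line 3 remove [hvi,ylcnq,hrp] add [odw,nobcy] -> 10 lines: yqdh vvg uuak oacc odw nobcy asu ezf ynzbn owtg
Hunk 6: at line 3 remove [oacc,odw,nobcy] add [fnxd,fmnk,dsnxh] -> 10 lines: yqdh vvg uuak fnxd fmnk dsnxh asu ezf ynzbn owtg
Hunk 7: at line 1 remove [vvg] add [zlxjf] -> 10 lines: yqdh zlxjf uuak fnxd fmnk dsnxh asu ezf ynzbn owtg
Final line 8: ezf

Answer: ezf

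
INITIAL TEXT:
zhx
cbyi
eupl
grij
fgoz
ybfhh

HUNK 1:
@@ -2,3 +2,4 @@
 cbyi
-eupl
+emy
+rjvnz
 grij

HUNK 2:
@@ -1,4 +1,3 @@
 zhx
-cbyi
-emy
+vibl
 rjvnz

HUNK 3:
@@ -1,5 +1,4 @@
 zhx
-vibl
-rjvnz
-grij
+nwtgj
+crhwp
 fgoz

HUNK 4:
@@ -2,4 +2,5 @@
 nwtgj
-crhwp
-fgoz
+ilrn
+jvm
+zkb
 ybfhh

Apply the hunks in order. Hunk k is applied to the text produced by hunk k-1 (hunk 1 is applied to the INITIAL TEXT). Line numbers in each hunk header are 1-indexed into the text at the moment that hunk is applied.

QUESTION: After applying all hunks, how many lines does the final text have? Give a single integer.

Answer: 6

Derivation:
Hunk 1: at line 2 remove [eupl] add [emy,rjvnz] -> 7 lines: zhx cbyi emy rjvnz grij fgoz ybfhh
Hunk 2: at line 1 remove [cbyi,emy] add [vibl] -> 6 lines: zhx vibl rjvnz grij fgoz ybfhh
Hunk 3: at line 1 remove [vibl,rjvnz,grij] add [nwtgj,crhwp] -> 5 lines: zhx nwtgj crhwp fgoz ybfhh
Hunk 4: at line 2 remove [crhwp,fgoz] add [ilrn,jvm,zkb] -> 6 lines: zhx nwtgj ilrn jvm zkb ybfhh
Final line count: 6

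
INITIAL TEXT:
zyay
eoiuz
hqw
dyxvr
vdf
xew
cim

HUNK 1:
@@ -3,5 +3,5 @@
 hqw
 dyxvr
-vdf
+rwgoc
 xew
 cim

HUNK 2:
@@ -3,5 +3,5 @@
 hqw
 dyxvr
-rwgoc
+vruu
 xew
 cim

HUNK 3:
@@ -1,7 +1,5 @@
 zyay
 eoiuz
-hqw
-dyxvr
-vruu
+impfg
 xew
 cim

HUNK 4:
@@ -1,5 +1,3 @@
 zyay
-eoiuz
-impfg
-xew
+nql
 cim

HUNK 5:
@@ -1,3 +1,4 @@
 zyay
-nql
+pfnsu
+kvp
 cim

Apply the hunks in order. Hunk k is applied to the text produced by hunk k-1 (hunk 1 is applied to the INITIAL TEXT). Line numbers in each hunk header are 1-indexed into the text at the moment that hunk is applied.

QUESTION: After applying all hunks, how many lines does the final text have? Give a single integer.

Hunk 1: at line 3 remove [vdf] add [rwgoc] -> 7 lines: zyay eoiuz hqw dyxvr rwgoc xew cim
Hunk 2: at line 3 remove [rwgoc] add [vruu] -> 7 lines: zyay eoiuz hqw dyxvr vruu xew cim
Hunk 3: at line 1 remove [hqw,dyxvr,vruu] add [impfg] -> 5 lines: zyay eoiuz impfg xew cim
Hunk 4: at line 1 remove [eoiuz,impfg,xew] add [nql] -> 3 lines: zyay nql cim
Hunk 5: at line 1 remove [nql] add [pfnsu,kvp] -> 4 lines: zyay pfnsu kvp cim
Final line count: 4

Answer: 4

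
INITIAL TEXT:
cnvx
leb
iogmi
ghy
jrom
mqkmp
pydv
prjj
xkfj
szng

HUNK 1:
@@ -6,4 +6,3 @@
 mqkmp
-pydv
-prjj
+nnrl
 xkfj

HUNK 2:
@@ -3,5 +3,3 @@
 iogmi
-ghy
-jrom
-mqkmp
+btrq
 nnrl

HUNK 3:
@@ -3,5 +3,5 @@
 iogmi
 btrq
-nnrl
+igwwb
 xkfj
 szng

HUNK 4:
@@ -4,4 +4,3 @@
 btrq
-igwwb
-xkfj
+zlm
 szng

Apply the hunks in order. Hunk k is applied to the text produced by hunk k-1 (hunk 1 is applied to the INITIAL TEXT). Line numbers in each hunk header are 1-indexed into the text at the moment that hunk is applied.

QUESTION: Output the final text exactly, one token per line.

Hunk 1: at line 6 remove [pydv,prjj] add [nnrl] -> 9 lines: cnvx leb iogmi ghy jrom mqkmp nnrl xkfj szng
Hunk 2: at line 3 remove [ghy,jrom,mqkmp] add [btrq] -> 7 lines: cnvx leb iogmi btrq nnrl xkfj szng
Hunk 3: at line 3 remove [nnrl] add [igwwb] -> 7 lines: cnvx leb iogmi btrq igwwb xkfj szng
Hunk 4: at line 4 remove [igwwb,xkfj] add [zlm] -> 6 lines: cnvx leb iogmi btrq zlm szng

Answer: cnvx
leb
iogmi
btrq
zlm
szng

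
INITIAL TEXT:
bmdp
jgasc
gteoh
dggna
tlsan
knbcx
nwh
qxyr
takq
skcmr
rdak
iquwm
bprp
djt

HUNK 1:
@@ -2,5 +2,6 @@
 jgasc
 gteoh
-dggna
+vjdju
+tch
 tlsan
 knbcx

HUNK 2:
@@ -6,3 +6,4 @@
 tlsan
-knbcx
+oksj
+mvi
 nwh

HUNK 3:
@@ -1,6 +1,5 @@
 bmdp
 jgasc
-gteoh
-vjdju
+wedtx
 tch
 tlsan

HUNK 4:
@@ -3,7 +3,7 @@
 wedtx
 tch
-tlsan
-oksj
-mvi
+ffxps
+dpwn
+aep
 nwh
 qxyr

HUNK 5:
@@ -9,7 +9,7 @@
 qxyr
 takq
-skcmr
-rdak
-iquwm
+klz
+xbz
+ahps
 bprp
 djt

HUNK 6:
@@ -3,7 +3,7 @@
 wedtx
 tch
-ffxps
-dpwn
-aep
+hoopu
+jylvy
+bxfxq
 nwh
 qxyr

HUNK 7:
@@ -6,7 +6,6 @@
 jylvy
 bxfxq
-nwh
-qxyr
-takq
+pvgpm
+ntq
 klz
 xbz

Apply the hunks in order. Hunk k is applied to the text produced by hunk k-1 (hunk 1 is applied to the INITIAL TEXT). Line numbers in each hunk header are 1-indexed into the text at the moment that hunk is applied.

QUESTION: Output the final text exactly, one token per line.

Hunk 1: at line 2 remove [dggna] add [vjdju,tch] -> 15 lines: bmdp jgasc gteoh vjdju tch tlsan knbcx nwh qxyr takq skcmr rdak iquwm bprp djt
Hunk 2: at line 6 remove [knbcx] add [oksj,mvi] -> 16 lines: bmdp jgasc gteoh vjdju tch tlsan oksj mvi nwh qxyr takq skcmr rdak iquwm bprp djt
Hunk 3: at line 1 remove [gteoh,vjdju] add [wedtx] -> 15 lines: bmdp jgasc wedtx tch tlsan oksj mvi nwh qxyr takq skcmr rdak iquwm bprp djt
Hunk 4: at line 3 remove [tlsan,oksj,mvi] add [ffxps,dpwn,aep] -> 15 lines: bmdp jgasc wedtx tch ffxps dpwn aep nwh qxyr takq skcmr rdak iquwm bprp djt
Hunk 5: at line 9 remove [skcmr,rdak,iquwm] add [klz,xbz,ahps] -> 15 lines: bmdp jgasc wedtx tch ffxps dpwn aep nwh qxyr takq klz xbz ahps bprp djt
Hunk 6: at line 3 remove [ffxps,dpwn,aep] add [hoopu,jylvy,bxfxq] -> 15 lines: bmdp jgasc wedtx tch hoopu jylvy bxfxq nwh qxyr takq klz xbz ahps bprp djt
Hunk 7: at line 6 remove [nwh,qxyr,takq] add [pvgpm,ntq] -> 14 lines: bmdp jgasc wedtx tch hoopu jylvy bxfxq pvgpm ntq klz xbz ahps bprp djt

Answer: bmdp
jgasc
wedtx
tch
hoopu
jylvy
bxfxq
pvgpm
ntq
klz
xbz
ahps
bprp
djt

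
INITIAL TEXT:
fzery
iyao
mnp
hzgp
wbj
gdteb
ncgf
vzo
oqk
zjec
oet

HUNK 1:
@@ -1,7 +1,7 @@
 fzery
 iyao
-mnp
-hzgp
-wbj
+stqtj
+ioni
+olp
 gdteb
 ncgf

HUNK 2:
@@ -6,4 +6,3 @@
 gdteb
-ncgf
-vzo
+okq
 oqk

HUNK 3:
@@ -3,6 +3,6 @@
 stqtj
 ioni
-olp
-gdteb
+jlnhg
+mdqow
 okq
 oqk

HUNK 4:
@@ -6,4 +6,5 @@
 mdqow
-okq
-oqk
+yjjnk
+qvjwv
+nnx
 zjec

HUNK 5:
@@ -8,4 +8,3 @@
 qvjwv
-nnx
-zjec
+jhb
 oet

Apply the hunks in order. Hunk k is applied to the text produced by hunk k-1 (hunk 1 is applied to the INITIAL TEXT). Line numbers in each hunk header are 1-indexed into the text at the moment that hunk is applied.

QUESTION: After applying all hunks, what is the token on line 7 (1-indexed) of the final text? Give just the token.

Answer: yjjnk

Derivation:
Hunk 1: at line 1 remove [mnp,hzgp,wbj] add [stqtj,ioni,olp] -> 11 lines: fzery iyao stqtj ioni olp gdteb ncgf vzo oqk zjec oet
Hunk 2: at line 6 remove [ncgf,vzo] add [okq] -> 10 lines: fzery iyao stqtj ioni olp gdteb okq oqk zjec oet
Hunk 3: at line 3 remove [olp,gdteb] add [jlnhg,mdqow] -> 10 lines: fzery iyao stqtj ioni jlnhg mdqow okq oqk zjec oet
Hunk 4: at line 6 remove [okq,oqk] add [yjjnk,qvjwv,nnx] -> 11 lines: fzery iyao stqtj ioni jlnhg mdqow yjjnk qvjwv nnx zjec oet
Hunk 5: at line 8 remove [nnx,zjec] add [jhb] -> 10 lines: fzery iyao stqtj ioni jlnhg mdqow yjjnk qvjwv jhb oet
Final line 7: yjjnk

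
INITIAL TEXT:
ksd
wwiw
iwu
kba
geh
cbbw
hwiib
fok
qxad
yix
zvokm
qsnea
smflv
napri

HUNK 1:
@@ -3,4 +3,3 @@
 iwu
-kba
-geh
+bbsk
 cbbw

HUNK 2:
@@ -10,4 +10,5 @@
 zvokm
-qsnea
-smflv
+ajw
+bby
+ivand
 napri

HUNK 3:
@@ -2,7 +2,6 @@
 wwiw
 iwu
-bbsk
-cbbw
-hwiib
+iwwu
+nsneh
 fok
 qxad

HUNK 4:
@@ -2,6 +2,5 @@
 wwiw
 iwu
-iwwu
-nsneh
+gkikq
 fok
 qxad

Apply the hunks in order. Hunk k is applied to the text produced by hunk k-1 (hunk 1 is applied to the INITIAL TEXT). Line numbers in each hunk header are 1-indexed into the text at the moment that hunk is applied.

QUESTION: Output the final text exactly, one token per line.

Hunk 1: at line 3 remove [kba,geh] add [bbsk] -> 13 lines: ksd wwiw iwu bbsk cbbw hwiib fok qxad yix zvokm qsnea smflv napri
Hunk 2: at line 10 remove [qsnea,smflv] add [ajw,bby,ivand] -> 14 lines: ksd wwiw iwu bbsk cbbw hwiib fok qxad yix zvokm ajw bby ivand napri
Hunk 3: at line 2 remove [bbsk,cbbw,hwiib] add [iwwu,nsneh] -> 13 lines: ksd wwiw iwu iwwu nsneh fok qxad yix zvokm ajw bby ivand napri
Hunk 4: at line 2 remove [iwwu,nsneh] add [gkikq] -> 12 lines: ksd wwiw iwu gkikq fok qxad yix zvokm ajw bby ivand napri

Answer: ksd
wwiw
iwu
gkikq
fok
qxad
yix
zvokm
ajw
bby
ivand
napri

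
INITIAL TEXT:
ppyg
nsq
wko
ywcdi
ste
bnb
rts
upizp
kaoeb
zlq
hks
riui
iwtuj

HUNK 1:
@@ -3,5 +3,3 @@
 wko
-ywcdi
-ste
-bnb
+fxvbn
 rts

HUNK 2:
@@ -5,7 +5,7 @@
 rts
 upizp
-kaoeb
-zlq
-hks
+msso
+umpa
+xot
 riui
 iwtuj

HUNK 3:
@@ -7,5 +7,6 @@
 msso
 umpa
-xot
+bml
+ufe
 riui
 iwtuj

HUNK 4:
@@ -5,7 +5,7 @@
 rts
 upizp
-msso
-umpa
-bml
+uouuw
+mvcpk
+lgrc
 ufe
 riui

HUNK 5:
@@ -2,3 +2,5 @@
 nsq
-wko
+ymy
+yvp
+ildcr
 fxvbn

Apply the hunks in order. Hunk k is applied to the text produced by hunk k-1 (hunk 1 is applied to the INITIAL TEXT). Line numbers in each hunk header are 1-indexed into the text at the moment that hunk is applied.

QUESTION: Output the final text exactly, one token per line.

Answer: ppyg
nsq
ymy
yvp
ildcr
fxvbn
rts
upizp
uouuw
mvcpk
lgrc
ufe
riui
iwtuj

Derivation:
Hunk 1: at line 3 remove [ywcdi,ste,bnb] add [fxvbn] -> 11 lines: ppyg nsq wko fxvbn rts upizp kaoeb zlq hks riui iwtuj
Hunk 2: at line 5 remove [kaoeb,zlq,hks] add [msso,umpa,xot] -> 11 lines: ppyg nsq wko fxvbn rts upizp msso umpa xot riui iwtuj
Hunk 3: at line 7 remove [xot] add [bml,ufe] -> 12 lines: ppyg nsq wko fxvbn rts upizp msso umpa bml ufe riui iwtuj
Hunk 4: at line 5 remove [msso,umpa,bml] add [uouuw,mvcpk,lgrc] -> 12 lines: ppyg nsq wko fxvbn rts upizp uouuw mvcpk lgrc ufe riui iwtuj
Hunk 5: at line 2 remove [wko] add [ymy,yvp,ildcr] -> 14 lines: ppyg nsq ymy yvp ildcr fxvbn rts upizp uouuw mvcpk lgrc ufe riui iwtuj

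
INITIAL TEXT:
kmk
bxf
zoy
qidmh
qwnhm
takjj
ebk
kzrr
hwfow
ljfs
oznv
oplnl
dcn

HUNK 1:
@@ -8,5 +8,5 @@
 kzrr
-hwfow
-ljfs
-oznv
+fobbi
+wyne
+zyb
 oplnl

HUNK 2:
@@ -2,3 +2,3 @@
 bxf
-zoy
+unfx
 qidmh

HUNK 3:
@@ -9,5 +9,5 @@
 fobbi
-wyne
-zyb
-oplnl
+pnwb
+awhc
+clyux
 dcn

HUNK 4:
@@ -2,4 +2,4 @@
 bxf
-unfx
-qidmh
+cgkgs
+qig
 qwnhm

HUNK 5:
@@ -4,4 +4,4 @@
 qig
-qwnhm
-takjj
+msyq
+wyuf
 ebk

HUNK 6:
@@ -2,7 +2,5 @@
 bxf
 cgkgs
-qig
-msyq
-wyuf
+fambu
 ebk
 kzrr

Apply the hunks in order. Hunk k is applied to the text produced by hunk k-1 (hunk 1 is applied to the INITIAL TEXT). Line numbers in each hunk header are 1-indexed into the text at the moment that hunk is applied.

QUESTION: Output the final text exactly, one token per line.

Hunk 1: at line 8 remove [hwfow,ljfs,oznv] add [fobbi,wyne,zyb] -> 13 lines: kmk bxf zoy qidmh qwnhm takjj ebk kzrr fobbi wyne zyb oplnl dcn
Hunk 2: at line 2 remove [zoy] add [unfx] -> 13 lines: kmk bxf unfx qidmh qwnhm takjj ebk kzrr fobbi wyne zyb oplnl dcn
Hunk 3: at line 9 remove [wyne,zyb,oplnl] add [pnwb,awhc,clyux] -> 13 lines: kmk bxf unfx qidmh qwnhm takjj ebk kzrr fobbi pnwb awhc clyux dcn
Hunk 4: at line 2 remove [unfx,qidmh] add [cgkgs,qig] -> 13 lines: kmk bxf cgkgs qig qwnhm takjj ebk kzrr fobbi pnwb awhc clyux dcn
Hunk 5: at line 4 remove [qwnhm,takjj] add [msyq,wyuf] -> 13 lines: kmk bxf cgkgs qig msyq wyuf ebk kzrr fobbi pnwb awhc clyux dcn
Hunk 6: at line 2 remove [qig,msyq,wyuf] add [fambu] -> 11 lines: kmk bxf cgkgs fambu ebk kzrr fobbi pnwb awhc clyux dcn

Answer: kmk
bxf
cgkgs
fambu
ebk
kzrr
fobbi
pnwb
awhc
clyux
dcn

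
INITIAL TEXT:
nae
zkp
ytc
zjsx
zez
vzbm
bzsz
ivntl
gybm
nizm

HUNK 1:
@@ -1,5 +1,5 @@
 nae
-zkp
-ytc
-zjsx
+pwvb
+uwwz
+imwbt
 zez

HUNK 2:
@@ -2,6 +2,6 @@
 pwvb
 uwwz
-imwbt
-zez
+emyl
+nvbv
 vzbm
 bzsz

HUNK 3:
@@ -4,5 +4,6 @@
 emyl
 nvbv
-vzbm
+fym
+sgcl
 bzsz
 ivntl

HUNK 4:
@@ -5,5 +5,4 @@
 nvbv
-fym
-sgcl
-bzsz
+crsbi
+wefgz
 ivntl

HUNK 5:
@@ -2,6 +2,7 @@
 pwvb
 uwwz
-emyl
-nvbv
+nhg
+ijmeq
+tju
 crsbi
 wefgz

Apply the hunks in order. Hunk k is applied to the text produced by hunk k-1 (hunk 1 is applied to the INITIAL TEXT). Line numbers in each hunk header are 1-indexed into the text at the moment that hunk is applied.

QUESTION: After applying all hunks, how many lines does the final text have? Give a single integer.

Answer: 11

Derivation:
Hunk 1: at line 1 remove [zkp,ytc,zjsx] add [pwvb,uwwz,imwbt] -> 10 lines: nae pwvb uwwz imwbt zez vzbm bzsz ivntl gybm nizm
Hunk 2: at line 2 remove [imwbt,zez] add [emyl,nvbv] -> 10 lines: nae pwvb uwwz emyl nvbv vzbm bzsz ivntl gybm nizm
Hunk 3: at line 4 remove [vzbm] add [fym,sgcl] -> 11 lines: nae pwvb uwwz emyl nvbv fym sgcl bzsz ivntl gybm nizm
Hunk 4: at line 5 remove [fym,sgcl,bzsz] add [crsbi,wefgz] -> 10 lines: nae pwvb uwwz emyl nvbv crsbi wefgz ivntl gybm nizm
Hunk 5: at line 2 remove [emyl,nvbv] add [nhg,ijmeq,tju] -> 11 lines: nae pwvb uwwz nhg ijmeq tju crsbi wefgz ivntl gybm nizm
Final line count: 11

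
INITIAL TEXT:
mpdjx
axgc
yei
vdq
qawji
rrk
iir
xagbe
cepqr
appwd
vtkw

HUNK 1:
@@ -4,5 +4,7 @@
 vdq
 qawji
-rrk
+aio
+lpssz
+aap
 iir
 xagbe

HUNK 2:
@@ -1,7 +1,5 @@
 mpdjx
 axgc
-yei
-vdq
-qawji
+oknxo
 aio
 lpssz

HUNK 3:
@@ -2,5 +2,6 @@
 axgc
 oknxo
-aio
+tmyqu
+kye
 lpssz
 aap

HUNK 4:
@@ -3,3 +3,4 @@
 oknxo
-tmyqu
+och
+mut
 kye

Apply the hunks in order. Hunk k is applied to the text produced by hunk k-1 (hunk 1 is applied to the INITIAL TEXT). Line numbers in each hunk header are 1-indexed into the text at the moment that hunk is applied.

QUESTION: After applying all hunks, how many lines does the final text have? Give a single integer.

Hunk 1: at line 4 remove [rrk] add [aio,lpssz,aap] -> 13 lines: mpdjx axgc yei vdq qawji aio lpssz aap iir xagbe cepqr appwd vtkw
Hunk 2: at line 1 remove [yei,vdq,qawji] add [oknxo] -> 11 lines: mpdjx axgc oknxo aio lpssz aap iir xagbe cepqr appwd vtkw
Hunk 3: at line 2 remove [aio] add [tmyqu,kye] -> 12 lines: mpdjx axgc oknxo tmyqu kye lpssz aap iir xagbe cepqr appwd vtkw
Hunk 4: at line 3 remove [tmyqu] add [och,mut] -> 13 lines: mpdjx axgc oknxo och mut kye lpssz aap iir xagbe cepqr appwd vtkw
Final line count: 13

Answer: 13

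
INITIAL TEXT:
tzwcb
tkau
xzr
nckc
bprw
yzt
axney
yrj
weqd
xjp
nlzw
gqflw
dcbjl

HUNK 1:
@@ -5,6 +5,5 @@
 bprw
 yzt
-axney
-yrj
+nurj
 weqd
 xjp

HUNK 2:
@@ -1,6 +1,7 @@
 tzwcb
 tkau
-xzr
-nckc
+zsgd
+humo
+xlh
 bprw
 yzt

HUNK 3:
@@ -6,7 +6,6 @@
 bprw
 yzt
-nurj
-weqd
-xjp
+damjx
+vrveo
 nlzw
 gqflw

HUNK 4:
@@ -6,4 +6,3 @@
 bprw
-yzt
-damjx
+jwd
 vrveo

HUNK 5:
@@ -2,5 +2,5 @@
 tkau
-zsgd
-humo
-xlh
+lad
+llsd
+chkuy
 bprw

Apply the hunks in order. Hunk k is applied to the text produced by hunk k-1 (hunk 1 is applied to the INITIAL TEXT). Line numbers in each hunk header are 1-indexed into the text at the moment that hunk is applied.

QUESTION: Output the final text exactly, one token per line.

Hunk 1: at line 5 remove [axney,yrj] add [nurj] -> 12 lines: tzwcb tkau xzr nckc bprw yzt nurj weqd xjp nlzw gqflw dcbjl
Hunk 2: at line 1 remove [xzr,nckc] add [zsgd,humo,xlh] -> 13 lines: tzwcb tkau zsgd humo xlh bprw yzt nurj weqd xjp nlzw gqflw dcbjl
Hunk 3: at line 6 remove [nurj,weqd,xjp] add [damjx,vrveo] -> 12 lines: tzwcb tkau zsgd humo xlh bprw yzt damjx vrveo nlzw gqflw dcbjl
Hunk 4: at line 6 remove [yzt,damjx] add [jwd] -> 11 lines: tzwcb tkau zsgd humo xlh bprw jwd vrveo nlzw gqflw dcbjl
Hunk 5: at line 2 remove [zsgd,humo,xlh] add [lad,llsd,chkuy] -> 11 lines: tzwcb tkau lad llsd chkuy bprw jwd vrveo nlzw gqflw dcbjl

Answer: tzwcb
tkau
lad
llsd
chkuy
bprw
jwd
vrveo
nlzw
gqflw
dcbjl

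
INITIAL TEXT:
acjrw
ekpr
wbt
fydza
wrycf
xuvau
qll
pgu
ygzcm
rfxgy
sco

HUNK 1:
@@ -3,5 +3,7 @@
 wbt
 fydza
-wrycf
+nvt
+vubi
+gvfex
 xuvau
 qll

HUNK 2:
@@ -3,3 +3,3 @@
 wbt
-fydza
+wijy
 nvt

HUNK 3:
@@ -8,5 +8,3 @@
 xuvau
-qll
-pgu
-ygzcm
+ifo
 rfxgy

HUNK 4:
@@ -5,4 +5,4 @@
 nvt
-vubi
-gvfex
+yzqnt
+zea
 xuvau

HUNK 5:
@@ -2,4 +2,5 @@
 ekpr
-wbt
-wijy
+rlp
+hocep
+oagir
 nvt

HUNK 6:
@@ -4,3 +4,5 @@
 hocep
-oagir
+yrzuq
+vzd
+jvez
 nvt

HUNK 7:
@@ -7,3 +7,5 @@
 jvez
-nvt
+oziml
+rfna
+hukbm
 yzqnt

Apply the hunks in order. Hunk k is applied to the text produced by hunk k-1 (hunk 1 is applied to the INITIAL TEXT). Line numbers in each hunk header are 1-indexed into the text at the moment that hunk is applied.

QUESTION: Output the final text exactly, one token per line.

Answer: acjrw
ekpr
rlp
hocep
yrzuq
vzd
jvez
oziml
rfna
hukbm
yzqnt
zea
xuvau
ifo
rfxgy
sco

Derivation:
Hunk 1: at line 3 remove [wrycf] add [nvt,vubi,gvfex] -> 13 lines: acjrw ekpr wbt fydza nvt vubi gvfex xuvau qll pgu ygzcm rfxgy sco
Hunk 2: at line 3 remove [fydza] add [wijy] -> 13 lines: acjrw ekpr wbt wijy nvt vubi gvfex xuvau qll pgu ygzcm rfxgy sco
Hunk 3: at line 8 remove [qll,pgu,ygzcm] add [ifo] -> 11 lines: acjrw ekpr wbt wijy nvt vubi gvfex xuvau ifo rfxgy sco
Hunk 4: at line 5 remove [vubi,gvfex] add [yzqnt,zea] -> 11 lines: acjrw ekpr wbt wijy nvt yzqnt zea xuvau ifo rfxgy sco
Hunk 5: at line 2 remove [wbt,wijy] add [rlp,hocep,oagir] -> 12 lines: acjrw ekpr rlp hocep oagir nvt yzqnt zea xuvau ifo rfxgy sco
Hunk 6: at line 4 remove [oagir] add [yrzuq,vzd,jvez] -> 14 lines: acjrw ekpr rlp hocep yrzuq vzd jvez nvt yzqnt zea xuvau ifo rfxgy sco
Hunk 7: at line 7 remove [nvt] add [oziml,rfna,hukbm] -> 16 lines: acjrw ekpr rlp hocep yrzuq vzd jvez oziml rfna hukbm yzqnt zea xuvau ifo rfxgy sco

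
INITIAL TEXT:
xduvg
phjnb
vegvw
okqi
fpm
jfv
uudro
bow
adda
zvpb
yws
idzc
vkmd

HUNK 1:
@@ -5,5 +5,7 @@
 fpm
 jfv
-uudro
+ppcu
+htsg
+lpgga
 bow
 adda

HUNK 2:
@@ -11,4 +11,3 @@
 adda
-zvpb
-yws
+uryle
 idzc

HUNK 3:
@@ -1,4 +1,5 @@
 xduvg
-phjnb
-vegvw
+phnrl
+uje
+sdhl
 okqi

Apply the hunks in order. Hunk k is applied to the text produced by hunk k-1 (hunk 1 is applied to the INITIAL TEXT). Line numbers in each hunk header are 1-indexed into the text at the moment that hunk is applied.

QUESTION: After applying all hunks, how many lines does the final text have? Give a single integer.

Answer: 15

Derivation:
Hunk 1: at line 5 remove [uudro] add [ppcu,htsg,lpgga] -> 15 lines: xduvg phjnb vegvw okqi fpm jfv ppcu htsg lpgga bow adda zvpb yws idzc vkmd
Hunk 2: at line 11 remove [zvpb,yws] add [uryle] -> 14 lines: xduvg phjnb vegvw okqi fpm jfv ppcu htsg lpgga bow adda uryle idzc vkmd
Hunk 3: at line 1 remove [phjnb,vegvw] add [phnrl,uje,sdhl] -> 15 lines: xduvg phnrl uje sdhl okqi fpm jfv ppcu htsg lpgga bow adda uryle idzc vkmd
Final line count: 15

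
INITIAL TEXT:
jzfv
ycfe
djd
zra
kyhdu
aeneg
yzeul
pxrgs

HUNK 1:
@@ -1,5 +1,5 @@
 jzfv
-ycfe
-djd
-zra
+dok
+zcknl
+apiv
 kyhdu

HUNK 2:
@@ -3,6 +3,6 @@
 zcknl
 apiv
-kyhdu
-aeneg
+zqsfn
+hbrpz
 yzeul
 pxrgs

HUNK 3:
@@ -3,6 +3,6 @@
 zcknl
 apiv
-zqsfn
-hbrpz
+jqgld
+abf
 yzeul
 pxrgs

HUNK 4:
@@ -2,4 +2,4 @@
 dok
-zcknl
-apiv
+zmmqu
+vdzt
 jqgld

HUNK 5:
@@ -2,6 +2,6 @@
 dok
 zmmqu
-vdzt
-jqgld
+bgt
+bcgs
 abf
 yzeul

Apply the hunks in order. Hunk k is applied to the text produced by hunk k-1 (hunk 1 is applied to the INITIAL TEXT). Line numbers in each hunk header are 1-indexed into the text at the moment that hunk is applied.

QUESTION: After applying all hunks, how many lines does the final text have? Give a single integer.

Hunk 1: at line 1 remove [ycfe,djd,zra] add [dok,zcknl,apiv] -> 8 lines: jzfv dok zcknl apiv kyhdu aeneg yzeul pxrgs
Hunk 2: at line 3 remove [kyhdu,aeneg] add [zqsfn,hbrpz] -> 8 lines: jzfv dok zcknl apiv zqsfn hbrpz yzeul pxrgs
Hunk 3: at line 3 remove [zqsfn,hbrpz] add [jqgld,abf] -> 8 lines: jzfv dok zcknl apiv jqgld abf yzeul pxrgs
Hunk 4: at line 2 remove [zcknl,apiv] add [zmmqu,vdzt] -> 8 lines: jzfv dok zmmqu vdzt jqgld abf yzeul pxrgs
Hunk 5: at line 2 remove [vdzt,jqgld] add [bgt,bcgs] -> 8 lines: jzfv dok zmmqu bgt bcgs abf yzeul pxrgs
Final line count: 8

Answer: 8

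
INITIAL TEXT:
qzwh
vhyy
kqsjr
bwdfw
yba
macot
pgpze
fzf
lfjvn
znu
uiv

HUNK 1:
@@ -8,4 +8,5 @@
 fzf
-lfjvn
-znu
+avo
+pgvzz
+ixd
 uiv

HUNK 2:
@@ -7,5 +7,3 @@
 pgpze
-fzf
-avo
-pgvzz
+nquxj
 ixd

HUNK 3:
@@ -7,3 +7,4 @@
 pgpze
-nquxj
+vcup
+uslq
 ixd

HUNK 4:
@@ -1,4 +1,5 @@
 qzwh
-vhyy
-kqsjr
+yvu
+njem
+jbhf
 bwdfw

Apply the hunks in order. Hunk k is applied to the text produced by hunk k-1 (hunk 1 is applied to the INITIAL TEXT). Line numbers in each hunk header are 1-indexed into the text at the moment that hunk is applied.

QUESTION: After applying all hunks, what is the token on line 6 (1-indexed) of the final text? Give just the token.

Hunk 1: at line 8 remove [lfjvn,znu] add [avo,pgvzz,ixd] -> 12 lines: qzwh vhyy kqsjr bwdfw yba macot pgpze fzf avo pgvzz ixd uiv
Hunk 2: at line 7 remove [fzf,avo,pgvzz] add [nquxj] -> 10 lines: qzwh vhyy kqsjr bwdfw yba macot pgpze nquxj ixd uiv
Hunk 3: at line 7 remove [nquxj] add [vcup,uslq] -> 11 lines: qzwh vhyy kqsjr bwdfw yba macot pgpze vcup uslq ixd uiv
Hunk 4: at line 1 remove [vhyy,kqsjr] add [yvu,njem,jbhf] -> 12 lines: qzwh yvu njem jbhf bwdfw yba macot pgpze vcup uslq ixd uiv
Final line 6: yba

Answer: yba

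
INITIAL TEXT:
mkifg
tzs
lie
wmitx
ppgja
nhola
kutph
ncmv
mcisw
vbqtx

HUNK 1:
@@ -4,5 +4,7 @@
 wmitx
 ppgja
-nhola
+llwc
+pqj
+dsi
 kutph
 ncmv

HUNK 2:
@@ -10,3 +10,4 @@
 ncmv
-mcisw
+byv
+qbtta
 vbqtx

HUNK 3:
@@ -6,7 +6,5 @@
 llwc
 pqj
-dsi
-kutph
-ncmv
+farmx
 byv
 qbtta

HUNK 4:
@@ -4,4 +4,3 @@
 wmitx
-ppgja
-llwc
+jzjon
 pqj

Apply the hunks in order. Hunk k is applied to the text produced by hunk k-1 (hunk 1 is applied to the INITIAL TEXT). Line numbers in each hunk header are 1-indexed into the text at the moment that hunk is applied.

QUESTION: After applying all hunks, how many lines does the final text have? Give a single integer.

Answer: 10

Derivation:
Hunk 1: at line 4 remove [nhola] add [llwc,pqj,dsi] -> 12 lines: mkifg tzs lie wmitx ppgja llwc pqj dsi kutph ncmv mcisw vbqtx
Hunk 2: at line 10 remove [mcisw] add [byv,qbtta] -> 13 lines: mkifg tzs lie wmitx ppgja llwc pqj dsi kutph ncmv byv qbtta vbqtx
Hunk 3: at line 6 remove [dsi,kutph,ncmv] add [farmx] -> 11 lines: mkifg tzs lie wmitx ppgja llwc pqj farmx byv qbtta vbqtx
Hunk 4: at line 4 remove [ppgja,llwc] add [jzjon] -> 10 lines: mkifg tzs lie wmitx jzjon pqj farmx byv qbtta vbqtx
Final line count: 10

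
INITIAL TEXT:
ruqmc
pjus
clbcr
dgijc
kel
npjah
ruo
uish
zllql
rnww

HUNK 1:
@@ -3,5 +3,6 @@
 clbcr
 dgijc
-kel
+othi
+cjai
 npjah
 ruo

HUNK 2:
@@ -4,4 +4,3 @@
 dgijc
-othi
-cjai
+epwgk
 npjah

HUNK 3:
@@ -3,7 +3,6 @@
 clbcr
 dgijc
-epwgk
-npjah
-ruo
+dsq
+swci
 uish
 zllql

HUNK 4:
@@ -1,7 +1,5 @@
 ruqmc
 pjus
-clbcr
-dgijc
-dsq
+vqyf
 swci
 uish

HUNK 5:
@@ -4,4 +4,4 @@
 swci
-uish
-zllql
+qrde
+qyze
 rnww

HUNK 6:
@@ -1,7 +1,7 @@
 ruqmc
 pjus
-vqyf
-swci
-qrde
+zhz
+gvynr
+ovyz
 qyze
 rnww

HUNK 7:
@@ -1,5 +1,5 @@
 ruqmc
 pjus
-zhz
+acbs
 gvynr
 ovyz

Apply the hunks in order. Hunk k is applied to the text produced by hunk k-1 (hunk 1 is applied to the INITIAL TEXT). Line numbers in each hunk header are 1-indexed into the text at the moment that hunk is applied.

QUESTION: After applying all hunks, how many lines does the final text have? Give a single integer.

Answer: 7

Derivation:
Hunk 1: at line 3 remove [kel] add [othi,cjai] -> 11 lines: ruqmc pjus clbcr dgijc othi cjai npjah ruo uish zllql rnww
Hunk 2: at line 4 remove [othi,cjai] add [epwgk] -> 10 lines: ruqmc pjus clbcr dgijc epwgk npjah ruo uish zllql rnww
Hunk 3: at line 3 remove [epwgk,npjah,ruo] add [dsq,swci] -> 9 lines: ruqmc pjus clbcr dgijc dsq swci uish zllql rnww
Hunk 4: at line 1 remove [clbcr,dgijc,dsq] add [vqyf] -> 7 lines: ruqmc pjus vqyf swci uish zllql rnww
Hunk 5: at line 4 remove [uish,zllql] add [qrde,qyze] -> 7 lines: ruqmc pjus vqyf swci qrde qyze rnww
Hunk 6: at line 1 remove [vqyf,swci,qrde] add [zhz,gvynr,ovyz] -> 7 lines: ruqmc pjus zhz gvynr ovyz qyze rnww
Hunk 7: at line 1 remove [zhz] add [acbs] -> 7 lines: ruqmc pjus acbs gvynr ovyz qyze rnww
Final line count: 7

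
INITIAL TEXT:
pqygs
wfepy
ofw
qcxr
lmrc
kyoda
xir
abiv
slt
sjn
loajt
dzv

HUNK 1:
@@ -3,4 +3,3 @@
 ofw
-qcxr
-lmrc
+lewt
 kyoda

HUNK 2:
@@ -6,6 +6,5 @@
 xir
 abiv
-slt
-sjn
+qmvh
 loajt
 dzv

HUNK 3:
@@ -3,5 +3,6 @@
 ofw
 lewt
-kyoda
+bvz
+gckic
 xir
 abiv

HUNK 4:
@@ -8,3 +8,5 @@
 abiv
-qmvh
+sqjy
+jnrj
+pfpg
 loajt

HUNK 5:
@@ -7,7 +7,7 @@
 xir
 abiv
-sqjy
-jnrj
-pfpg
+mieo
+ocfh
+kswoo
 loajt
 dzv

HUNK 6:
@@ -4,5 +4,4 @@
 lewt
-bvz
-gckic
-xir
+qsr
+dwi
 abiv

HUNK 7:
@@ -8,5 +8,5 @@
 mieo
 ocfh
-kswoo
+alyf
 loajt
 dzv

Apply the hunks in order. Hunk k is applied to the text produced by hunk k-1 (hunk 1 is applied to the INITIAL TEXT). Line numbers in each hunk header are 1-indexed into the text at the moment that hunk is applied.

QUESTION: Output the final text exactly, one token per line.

Hunk 1: at line 3 remove [qcxr,lmrc] add [lewt] -> 11 lines: pqygs wfepy ofw lewt kyoda xir abiv slt sjn loajt dzv
Hunk 2: at line 6 remove [slt,sjn] add [qmvh] -> 10 lines: pqygs wfepy ofw lewt kyoda xir abiv qmvh loajt dzv
Hunk 3: at line 3 remove [kyoda] add [bvz,gckic] -> 11 lines: pqygs wfepy ofw lewt bvz gckic xir abiv qmvh loajt dzv
Hunk 4: at line 8 remove [qmvh] add [sqjy,jnrj,pfpg] -> 13 lines: pqygs wfepy ofw lewt bvz gckic xir abiv sqjy jnrj pfpg loajt dzv
Hunk 5: at line 7 remove [sqjy,jnrj,pfpg] add [mieo,ocfh,kswoo] -> 13 lines: pqygs wfepy ofw lewt bvz gckic xir abiv mieo ocfh kswoo loajt dzv
Hunk 6: at line 4 remove [bvz,gckic,xir] add [qsr,dwi] -> 12 lines: pqygs wfepy ofw lewt qsr dwi abiv mieo ocfh kswoo loajt dzv
Hunk 7: at line 8 remove [kswoo] add [alyf] -> 12 lines: pqygs wfepy ofw lewt qsr dwi abiv mieo ocfh alyf loajt dzv

Answer: pqygs
wfepy
ofw
lewt
qsr
dwi
abiv
mieo
ocfh
alyf
loajt
dzv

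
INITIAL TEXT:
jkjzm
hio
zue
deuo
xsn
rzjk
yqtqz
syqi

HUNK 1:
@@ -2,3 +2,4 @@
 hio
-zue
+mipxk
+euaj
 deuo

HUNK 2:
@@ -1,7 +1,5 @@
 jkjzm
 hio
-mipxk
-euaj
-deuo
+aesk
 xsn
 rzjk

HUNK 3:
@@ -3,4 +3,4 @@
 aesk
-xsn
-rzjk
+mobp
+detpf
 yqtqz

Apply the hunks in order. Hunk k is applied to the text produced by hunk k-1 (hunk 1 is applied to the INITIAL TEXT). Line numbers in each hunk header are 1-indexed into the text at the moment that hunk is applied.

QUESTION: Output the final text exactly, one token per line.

Hunk 1: at line 2 remove [zue] add [mipxk,euaj] -> 9 lines: jkjzm hio mipxk euaj deuo xsn rzjk yqtqz syqi
Hunk 2: at line 1 remove [mipxk,euaj,deuo] add [aesk] -> 7 lines: jkjzm hio aesk xsn rzjk yqtqz syqi
Hunk 3: at line 3 remove [xsn,rzjk] add [mobp,detpf] -> 7 lines: jkjzm hio aesk mobp detpf yqtqz syqi

Answer: jkjzm
hio
aesk
mobp
detpf
yqtqz
syqi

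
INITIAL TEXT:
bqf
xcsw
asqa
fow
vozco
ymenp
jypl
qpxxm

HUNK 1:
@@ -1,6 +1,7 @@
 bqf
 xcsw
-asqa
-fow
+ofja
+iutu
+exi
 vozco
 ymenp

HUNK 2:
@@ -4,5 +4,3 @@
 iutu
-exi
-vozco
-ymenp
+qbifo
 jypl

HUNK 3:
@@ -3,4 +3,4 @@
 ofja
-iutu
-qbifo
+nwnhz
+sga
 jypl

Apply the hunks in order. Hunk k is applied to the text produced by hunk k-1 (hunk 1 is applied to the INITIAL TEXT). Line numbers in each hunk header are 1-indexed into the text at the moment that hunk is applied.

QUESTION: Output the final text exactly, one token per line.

Answer: bqf
xcsw
ofja
nwnhz
sga
jypl
qpxxm

Derivation:
Hunk 1: at line 1 remove [asqa,fow] add [ofja,iutu,exi] -> 9 lines: bqf xcsw ofja iutu exi vozco ymenp jypl qpxxm
Hunk 2: at line 4 remove [exi,vozco,ymenp] add [qbifo] -> 7 lines: bqf xcsw ofja iutu qbifo jypl qpxxm
Hunk 3: at line 3 remove [iutu,qbifo] add [nwnhz,sga] -> 7 lines: bqf xcsw ofja nwnhz sga jypl qpxxm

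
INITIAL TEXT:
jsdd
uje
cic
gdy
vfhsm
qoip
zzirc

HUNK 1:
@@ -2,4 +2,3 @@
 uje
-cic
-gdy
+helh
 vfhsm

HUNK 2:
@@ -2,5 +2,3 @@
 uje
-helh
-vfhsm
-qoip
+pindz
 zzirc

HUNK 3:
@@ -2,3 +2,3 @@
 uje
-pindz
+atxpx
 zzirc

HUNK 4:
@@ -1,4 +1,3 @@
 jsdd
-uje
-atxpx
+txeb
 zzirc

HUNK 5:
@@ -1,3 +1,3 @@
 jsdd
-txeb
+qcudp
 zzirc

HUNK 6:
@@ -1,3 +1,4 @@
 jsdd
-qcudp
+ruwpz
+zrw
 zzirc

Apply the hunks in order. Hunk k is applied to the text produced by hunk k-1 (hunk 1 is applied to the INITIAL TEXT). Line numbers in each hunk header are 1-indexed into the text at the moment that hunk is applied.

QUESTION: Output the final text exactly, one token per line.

Hunk 1: at line 2 remove [cic,gdy] add [helh] -> 6 lines: jsdd uje helh vfhsm qoip zzirc
Hunk 2: at line 2 remove [helh,vfhsm,qoip] add [pindz] -> 4 lines: jsdd uje pindz zzirc
Hunk 3: at line 2 remove [pindz] add [atxpx] -> 4 lines: jsdd uje atxpx zzirc
Hunk 4: at line 1 remove [uje,atxpx] add [txeb] -> 3 lines: jsdd txeb zzirc
Hunk 5: at line 1 remove [txeb] add [qcudp] -> 3 lines: jsdd qcudp zzirc
Hunk 6: at line 1 remove [qcudp] add [ruwpz,zrw] -> 4 lines: jsdd ruwpz zrw zzirc

Answer: jsdd
ruwpz
zrw
zzirc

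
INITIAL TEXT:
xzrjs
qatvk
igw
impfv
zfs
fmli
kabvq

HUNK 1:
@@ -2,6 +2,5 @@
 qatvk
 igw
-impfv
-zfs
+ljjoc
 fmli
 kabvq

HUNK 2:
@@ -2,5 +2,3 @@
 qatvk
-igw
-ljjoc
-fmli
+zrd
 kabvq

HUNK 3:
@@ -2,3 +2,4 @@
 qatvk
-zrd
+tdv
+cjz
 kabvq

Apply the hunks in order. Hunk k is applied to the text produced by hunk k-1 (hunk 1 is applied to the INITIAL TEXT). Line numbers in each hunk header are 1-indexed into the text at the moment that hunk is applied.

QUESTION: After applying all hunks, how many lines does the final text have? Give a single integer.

Answer: 5

Derivation:
Hunk 1: at line 2 remove [impfv,zfs] add [ljjoc] -> 6 lines: xzrjs qatvk igw ljjoc fmli kabvq
Hunk 2: at line 2 remove [igw,ljjoc,fmli] add [zrd] -> 4 lines: xzrjs qatvk zrd kabvq
Hunk 3: at line 2 remove [zrd] add [tdv,cjz] -> 5 lines: xzrjs qatvk tdv cjz kabvq
Final line count: 5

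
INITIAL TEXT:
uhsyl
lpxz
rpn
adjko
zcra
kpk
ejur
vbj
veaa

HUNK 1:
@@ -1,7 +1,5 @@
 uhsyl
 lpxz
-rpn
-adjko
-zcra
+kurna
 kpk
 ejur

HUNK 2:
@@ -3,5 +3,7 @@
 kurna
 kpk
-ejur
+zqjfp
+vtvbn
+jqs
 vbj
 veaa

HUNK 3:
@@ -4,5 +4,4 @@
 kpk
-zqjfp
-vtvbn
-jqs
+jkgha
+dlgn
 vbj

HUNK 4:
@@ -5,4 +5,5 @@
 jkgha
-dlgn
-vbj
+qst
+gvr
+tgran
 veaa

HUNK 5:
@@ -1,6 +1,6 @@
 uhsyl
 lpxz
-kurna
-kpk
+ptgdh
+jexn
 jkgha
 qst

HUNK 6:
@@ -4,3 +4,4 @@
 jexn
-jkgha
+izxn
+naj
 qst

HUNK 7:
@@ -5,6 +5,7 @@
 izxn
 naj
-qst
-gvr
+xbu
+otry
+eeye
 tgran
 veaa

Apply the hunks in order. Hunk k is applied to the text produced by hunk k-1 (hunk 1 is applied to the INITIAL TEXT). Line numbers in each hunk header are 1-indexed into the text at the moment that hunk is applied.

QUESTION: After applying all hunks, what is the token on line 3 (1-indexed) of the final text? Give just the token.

Answer: ptgdh

Derivation:
Hunk 1: at line 1 remove [rpn,adjko,zcra] add [kurna] -> 7 lines: uhsyl lpxz kurna kpk ejur vbj veaa
Hunk 2: at line 3 remove [ejur] add [zqjfp,vtvbn,jqs] -> 9 lines: uhsyl lpxz kurna kpk zqjfp vtvbn jqs vbj veaa
Hunk 3: at line 4 remove [zqjfp,vtvbn,jqs] add [jkgha,dlgn] -> 8 lines: uhsyl lpxz kurna kpk jkgha dlgn vbj veaa
Hunk 4: at line 5 remove [dlgn,vbj] add [qst,gvr,tgran] -> 9 lines: uhsyl lpxz kurna kpk jkgha qst gvr tgran veaa
Hunk 5: at line 1 remove [kurna,kpk] add [ptgdh,jexn] -> 9 lines: uhsyl lpxz ptgdh jexn jkgha qst gvr tgran veaa
Hunk 6: at line 4 remove [jkgha] add [izxn,naj] -> 10 lines: uhsyl lpxz ptgdh jexn izxn naj qst gvr tgran veaa
Hunk 7: at line 5 remove [qst,gvr] add [xbu,otry,eeye] -> 11 lines: uhsyl lpxz ptgdh jexn izxn naj xbu otry eeye tgran veaa
Final line 3: ptgdh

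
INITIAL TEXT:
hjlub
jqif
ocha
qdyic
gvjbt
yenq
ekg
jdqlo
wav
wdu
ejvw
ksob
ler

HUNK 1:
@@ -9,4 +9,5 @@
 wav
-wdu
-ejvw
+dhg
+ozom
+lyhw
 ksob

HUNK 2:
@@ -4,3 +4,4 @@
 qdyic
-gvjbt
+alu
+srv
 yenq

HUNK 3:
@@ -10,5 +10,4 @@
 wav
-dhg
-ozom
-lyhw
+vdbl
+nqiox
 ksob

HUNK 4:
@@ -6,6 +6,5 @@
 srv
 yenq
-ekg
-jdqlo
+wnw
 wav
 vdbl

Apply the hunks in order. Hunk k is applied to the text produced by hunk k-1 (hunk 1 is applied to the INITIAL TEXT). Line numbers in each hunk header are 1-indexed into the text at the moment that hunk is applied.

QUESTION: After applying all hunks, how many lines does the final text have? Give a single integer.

Answer: 13

Derivation:
Hunk 1: at line 9 remove [wdu,ejvw] add [dhg,ozom,lyhw] -> 14 lines: hjlub jqif ocha qdyic gvjbt yenq ekg jdqlo wav dhg ozom lyhw ksob ler
Hunk 2: at line 4 remove [gvjbt] add [alu,srv] -> 15 lines: hjlub jqif ocha qdyic alu srv yenq ekg jdqlo wav dhg ozom lyhw ksob ler
Hunk 3: at line 10 remove [dhg,ozom,lyhw] add [vdbl,nqiox] -> 14 lines: hjlub jqif ocha qdyic alu srv yenq ekg jdqlo wav vdbl nqiox ksob ler
Hunk 4: at line 6 remove [ekg,jdqlo] add [wnw] -> 13 lines: hjlub jqif ocha qdyic alu srv yenq wnw wav vdbl nqiox ksob ler
Final line count: 13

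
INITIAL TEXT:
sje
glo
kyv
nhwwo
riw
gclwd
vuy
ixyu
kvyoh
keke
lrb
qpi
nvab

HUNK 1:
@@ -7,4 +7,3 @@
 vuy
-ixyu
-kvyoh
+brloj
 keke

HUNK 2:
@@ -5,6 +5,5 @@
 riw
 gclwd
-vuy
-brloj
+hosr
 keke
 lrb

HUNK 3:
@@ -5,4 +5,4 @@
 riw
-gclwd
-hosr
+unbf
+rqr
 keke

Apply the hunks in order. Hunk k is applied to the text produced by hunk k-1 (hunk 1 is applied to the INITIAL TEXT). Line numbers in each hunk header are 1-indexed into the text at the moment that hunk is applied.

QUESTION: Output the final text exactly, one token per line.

Hunk 1: at line 7 remove [ixyu,kvyoh] add [brloj] -> 12 lines: sje glo kyv nhwwo riw gclwd vuy brloj keke lrb qpi nvab
Hunk 2: at line 5 remove [vuy,brloj] add [hosr] -> 11 lines: sje glo kyv nhwwo riw gclwd hosr keke lrb qpi nvab
Hunk 3: at line 5 remove [gclwd,hosr] add [unbf,rqr] -> 11 lines: sje glo kyv nhwwo riw unbf rqr keke lrb qpi nvab

Answer: sje
glo
kyv
nhwwo
riw
unbf
rqr
keke
lrb
qpi
nvab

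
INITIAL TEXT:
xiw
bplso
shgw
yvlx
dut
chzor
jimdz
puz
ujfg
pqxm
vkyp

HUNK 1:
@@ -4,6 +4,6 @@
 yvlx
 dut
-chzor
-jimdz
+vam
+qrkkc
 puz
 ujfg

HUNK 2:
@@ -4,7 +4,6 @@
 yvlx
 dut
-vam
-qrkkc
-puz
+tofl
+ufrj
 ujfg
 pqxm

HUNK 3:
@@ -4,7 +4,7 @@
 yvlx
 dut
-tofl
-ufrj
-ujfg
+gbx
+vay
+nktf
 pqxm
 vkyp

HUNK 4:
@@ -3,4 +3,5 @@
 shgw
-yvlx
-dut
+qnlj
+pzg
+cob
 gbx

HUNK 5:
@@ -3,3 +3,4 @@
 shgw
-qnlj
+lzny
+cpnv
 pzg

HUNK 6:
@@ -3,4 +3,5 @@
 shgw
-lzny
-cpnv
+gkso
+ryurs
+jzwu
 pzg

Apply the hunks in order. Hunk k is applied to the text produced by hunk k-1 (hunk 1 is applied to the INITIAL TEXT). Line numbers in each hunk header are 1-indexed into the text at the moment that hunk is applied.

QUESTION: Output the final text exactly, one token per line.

Answer: xiw
bplso
shgw
gkso
ryurs
jzwu
pzg
cob
gbx
vay
nktf
pqxm
vkyp

Derivation:
Hunk 1: at line 4 remove [chzor,jimdz] add [vam,qrkkc] -> 11 lines: xiw bplso shgw yvlx dut vam qrkkc puz ujfg pqxm vkyp
Hunk 2: at line 4 remove [vam,qrkkc,puz] add [tofl,ufrj] -> 10 lines: xiw bplso shgw yvlx dut tofl ufrj ujfg pqxm vkyp
Hunk 3: at line 4 remove [tofl,ufrj,ujfg] add [gbx,vay,nktf] -> 10 lines: xiw bplso shgw yvlx dut gbx vay nktf pqxm vkyp
Hunk 4: at line 3 remove [yvlx,dut] add [qnlj,pzg,cob] -> 11 lines: xiw bplso shgw qnlj pzg cob gbx vay nktf pqxm vkyp
Hunk 5: at line 3 remove [qnlj] add [lzny,cpnv] -> 12 lines: xiw bplso shgw lzny cpnv pzg cob gbx vay nktf pqxm vkyp
Hunk 6: at line 3 remove [lzny,cpnv] add [gkso,ryurs,jzwu] -> 13 lines: xiw bplso shgw gkso ryurs jzwu pzg cob gbx vay nktf pqxm vkyp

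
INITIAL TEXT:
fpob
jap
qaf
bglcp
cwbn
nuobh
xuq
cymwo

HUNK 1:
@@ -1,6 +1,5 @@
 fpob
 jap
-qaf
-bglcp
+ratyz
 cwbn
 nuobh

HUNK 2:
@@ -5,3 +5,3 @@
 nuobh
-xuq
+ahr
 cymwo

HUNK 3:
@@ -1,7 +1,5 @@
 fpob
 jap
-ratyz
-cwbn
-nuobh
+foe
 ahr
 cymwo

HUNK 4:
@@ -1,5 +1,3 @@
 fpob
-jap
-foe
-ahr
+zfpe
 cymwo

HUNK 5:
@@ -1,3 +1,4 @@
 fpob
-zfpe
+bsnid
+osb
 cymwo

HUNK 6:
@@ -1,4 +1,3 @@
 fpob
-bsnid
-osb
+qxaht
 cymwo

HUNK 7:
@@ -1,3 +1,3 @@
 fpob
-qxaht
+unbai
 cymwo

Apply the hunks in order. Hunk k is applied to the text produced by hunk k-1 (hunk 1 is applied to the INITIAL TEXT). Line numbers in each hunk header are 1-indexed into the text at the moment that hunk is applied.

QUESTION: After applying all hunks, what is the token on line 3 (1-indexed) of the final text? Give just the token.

Hunk 1: at line 1 remove [qaf,bglcp] add [ratyz] -> 7 lines: fpob jap ratyz cwbn nuobh xuq cymwo
Hunk 2: at line 5 remove [xuq] add [ahr] -> 7 lines: fpob jap ratyz cwbn nuobh ahr cymwo
Hunk 3: at line 1 remove [ratyz,cwbn,nuobh] add [foe] -> 5 lines: fpob jap foe ahr cymwo
Hunk 4: at line 1 remove [jap,foe,ahr] add [zfpe] -> 3 lines: fpob zfpe cymwo
Hunk 5: at line 1 remove [zfpe] add [bsnid,osb] -> 4 lines: fpob bsnid osb cymwo
Hunk 6: at line 1 remove [bsnid,osb] add [qxaht] -> 3 lines: fpob qxaht cymwo
Hunk 7: at line 1 remove [qxaht] add [unbai] -> 3 lines: fpob unbai cymwo
Final line 3: cymwo

Answer: cymwo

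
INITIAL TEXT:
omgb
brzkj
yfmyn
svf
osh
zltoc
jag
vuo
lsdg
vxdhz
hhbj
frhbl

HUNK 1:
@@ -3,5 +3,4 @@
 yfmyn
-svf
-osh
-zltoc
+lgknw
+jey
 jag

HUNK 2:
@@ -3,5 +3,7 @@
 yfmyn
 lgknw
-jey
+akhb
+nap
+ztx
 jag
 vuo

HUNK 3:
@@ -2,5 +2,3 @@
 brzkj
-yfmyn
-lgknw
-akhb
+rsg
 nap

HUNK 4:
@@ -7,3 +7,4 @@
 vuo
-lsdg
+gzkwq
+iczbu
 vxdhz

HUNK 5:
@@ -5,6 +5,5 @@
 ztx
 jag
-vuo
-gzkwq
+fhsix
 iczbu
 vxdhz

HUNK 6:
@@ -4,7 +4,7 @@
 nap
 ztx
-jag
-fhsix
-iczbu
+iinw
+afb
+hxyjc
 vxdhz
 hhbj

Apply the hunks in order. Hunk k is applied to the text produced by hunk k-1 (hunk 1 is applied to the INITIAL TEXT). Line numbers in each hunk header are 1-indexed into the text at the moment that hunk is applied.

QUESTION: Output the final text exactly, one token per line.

Answer: omgb
brzkj
rsg
nap
ztx
iinw
afb
hxyjc
vxdhz
hhbj
frhbl

Derivation:
Hunk 1: at line 3 remove [svf,osh,zltoc] add [lgknw,jey] -> 11 lines: omgb brzkj yfmyn lgknw jey jag vuo lsdg vxdhz hhbj frhbl
Hunk 2: at line 3 remove [jey] add [akhb,nap,ztx] -> 13 lines: omgb brzkj yfmyn lgknw akhb nap ztx jag vuo lsdg vxdhz hhbj frhbl
Hunk 3: at line 2 remove [yfmyn,lgknw,akhb] add [rsg] -> 11 lines: omgb brzkj rsg nap ztx jag vuo lsdg vxdhz hhbj frhbl
Hunk 4: at line 7 remove [lsdg] add [gzkwq,iczbu] -> 12 lines: omgb brzkj rsg nap ztx jag vuo gzkwq iczbu vxdhz hhbj frhbl
Hunk 5: at line 5 remove [vuo,gzkwq] add [fhsix] -> 11 lines: omgb brzkj rsg nap ztx jag fhsix iczbu vxdhz hhbj frhbl
Hunk 6: at line 4 remove [jag,fhsix,iczbu] add [iinw,afb,hxyjc] -> 11 lines: omgb brzkj rsg nap ztx iinw afb hxyjc vxdhz hhbj frhbl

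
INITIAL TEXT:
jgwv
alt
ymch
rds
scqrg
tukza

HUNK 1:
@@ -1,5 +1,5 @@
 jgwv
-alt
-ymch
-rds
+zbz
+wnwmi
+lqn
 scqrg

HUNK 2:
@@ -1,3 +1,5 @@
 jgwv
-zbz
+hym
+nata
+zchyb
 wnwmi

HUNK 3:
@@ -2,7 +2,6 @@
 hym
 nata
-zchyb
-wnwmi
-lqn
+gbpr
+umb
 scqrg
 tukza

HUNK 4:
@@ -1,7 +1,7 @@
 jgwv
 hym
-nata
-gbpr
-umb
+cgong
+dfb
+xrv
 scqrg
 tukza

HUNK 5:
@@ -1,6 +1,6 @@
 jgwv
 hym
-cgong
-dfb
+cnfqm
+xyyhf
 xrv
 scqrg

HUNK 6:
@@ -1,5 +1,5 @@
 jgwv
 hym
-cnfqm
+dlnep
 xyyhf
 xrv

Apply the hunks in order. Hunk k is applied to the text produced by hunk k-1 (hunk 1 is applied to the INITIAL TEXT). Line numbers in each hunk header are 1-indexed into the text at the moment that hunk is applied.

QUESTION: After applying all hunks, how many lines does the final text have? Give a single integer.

Hunk 1: at line 1 remove [alt,ymch,rds] add [zbz,wnwmi,lqn] -> 6 lines: jgwv zbz wnwmi lqn scqrg tukza
Hunk 2: at line 1 remove [zbz] add [hym,nata,zchyb] -> 8 lines: jgwv hym nata zchyb wnwmi lqn scqrg tukza
Hunk 3: at line 2 remove [zchyb,wnwmi,lqn] add [gbpr,umb] -> 7 lines: jgwv hym nata gbpr umb scqrg tukza
Hunk 4: at line 1 remove [nata,gbpr,umb] add [cgong,dfb,xrv] -> 7 lines: jgwv hym cgong dfb xrv scqrg tukza
Hunk 5: at line 1 remove [cgong,dfb] add [cnfqm,xyyhf] -> 7 lines: jgwv hym cnfqm xyyhf xrv scqrg tukza
Hunk 6: at line 1 remove [cnfqm] add [dlnep] -> 7 lines: jgwv hym dlnep xyyhf xrv scqrg tukza
Final line count: 7

Answer: 7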